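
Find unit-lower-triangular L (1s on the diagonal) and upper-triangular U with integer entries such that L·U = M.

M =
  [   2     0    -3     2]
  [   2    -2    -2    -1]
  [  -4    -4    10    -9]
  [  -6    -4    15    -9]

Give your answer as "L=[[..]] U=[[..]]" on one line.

L=[[1,0,0,0],[1,1,0,0],[-2,2,1,0],[-3,2,2,1]] U=[[2,0,-3,2],[0,-2,1,-3],[0,0,2,1],[0,0,0,1]]

  R1 -= 1·R0 → [0,-2,1,-3]
  R2 -= -2·R0 → [0,-4,4,-5]
  R3 -= -3·R0 → [0,-4,6,-3]
  R2 -= 2·R1 → [0,0,2,1]
  R3 -= 2·R1 → [0,0,4,3]
  R3 -= 2·R2 → [0,0,0,1]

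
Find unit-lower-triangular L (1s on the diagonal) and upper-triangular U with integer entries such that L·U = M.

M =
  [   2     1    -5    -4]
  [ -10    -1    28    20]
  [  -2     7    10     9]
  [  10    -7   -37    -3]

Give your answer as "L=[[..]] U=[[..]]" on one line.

L=[[1,0,0,0],[-5,1,0,0],[-1,2,1,0],[5,-3,3,1]] U=[[2,1,-5,-4],[0,4,3,0],[0,0,-1,5],[0,0,0,2]]

  R1 -= -5·R0 → [0,4,3,0]
  R2 -= -1·R0 → [0,8,5,5]
  R3 -= 5·R0 → [0,-12,-12,17]
  R2 -= 2·R1 → [0,0,-1,5]
  R3 -= -3·R1 → [0,0,-3,17]
  R3 -= 3·R2 → [0,0,0,2]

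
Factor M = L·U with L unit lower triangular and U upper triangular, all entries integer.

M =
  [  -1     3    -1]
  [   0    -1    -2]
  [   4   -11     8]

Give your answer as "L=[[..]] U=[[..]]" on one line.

L=[[1,0,0],[0,1,0],[-4,-1,1]] U=[[-1,3,-1],[0,-1,-2],[0,0,2]]

  R1 -= 0·R0 → [0,-1,-2]
  R2 -= -4·R0 → [0,1,4]
  R2 -= -1·R1 → [0,0,2]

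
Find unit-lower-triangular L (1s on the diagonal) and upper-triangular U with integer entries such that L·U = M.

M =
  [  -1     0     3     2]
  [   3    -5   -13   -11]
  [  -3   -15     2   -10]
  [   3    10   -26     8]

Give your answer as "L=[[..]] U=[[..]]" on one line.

  R1 -= -3·R0 → [0,-5,-4,-5]
  R2 -= 3·R0 → [0,-15,-7,-16]
  R3 -= -3·R0 → [0,10,-17,14]
  R2 -= 3·R1 → [0,0,5,-1]
  R3 -= -2·R1 → [0,0,-25,4]
  R3 -= -5·R2 → [0,0,0,-1]

L=[[1,0,0,0],[-3,1,0,0],[3,3,1,0],[-3,-2,-5,1]] U=[[-1,0,3,2],[0,-5,-4,-5],[0,0,5,-1],[0,0,0,-1]]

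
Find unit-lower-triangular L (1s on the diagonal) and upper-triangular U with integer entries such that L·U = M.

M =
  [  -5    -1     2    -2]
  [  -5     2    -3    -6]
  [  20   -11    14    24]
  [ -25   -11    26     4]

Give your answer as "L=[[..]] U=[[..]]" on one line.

L=[[1,0,0,0],[1,1,0,0],[-4,-5,1,0],[5,-2,-2,1]] U=[[-5,-1,2,-2],[0,3,-5,-4],[0,0,-3,-4],[0,0,0,-2]]

  row1 -= 1·row0 → [0,3,-5,-4]
  row2 -= -4·row0 → [0,-15,22,16]
  row3 -= 5·row0 → [0,-6,16,14]
  row2 -= -5·row1 → [0,0,-3,-4]
  row3 -= -2·row1 → [0,0,6,6]
  row3 -= -2·row2 → [0,0,0,-2]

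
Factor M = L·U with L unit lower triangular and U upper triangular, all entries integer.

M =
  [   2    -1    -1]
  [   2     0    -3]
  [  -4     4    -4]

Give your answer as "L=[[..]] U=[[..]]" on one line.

L=[[1,0,0],[1,1,0],[-2,2,1]] U=[[2,-1,-1],[0,1,-2],[0,0,-2]]

  row1 -= 1·row0 → [0,1,-2]
  row2 -= -2·row0 → [0,2,-6]
  row2 -= 2·row1 → [0,0,-2]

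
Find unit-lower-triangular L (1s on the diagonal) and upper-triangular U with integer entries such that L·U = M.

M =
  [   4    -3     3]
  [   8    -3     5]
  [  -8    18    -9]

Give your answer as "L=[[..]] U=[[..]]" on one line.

  r1 -= 2·r0 → [0,3,-1]
  r2 -= -2·r0 → [0,12,-3]
  r2 -= 4·r1 → [0,0,1]

L=[[1,0,0],[2,1,0],[-2,4,1]] U=[[4,-3,3],[0,3,-1],[0,0,1]]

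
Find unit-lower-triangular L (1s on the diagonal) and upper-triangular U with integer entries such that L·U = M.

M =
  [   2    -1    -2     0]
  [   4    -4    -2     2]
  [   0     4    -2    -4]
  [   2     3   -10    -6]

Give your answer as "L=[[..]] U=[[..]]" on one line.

  R1 -= 2·R0 → [0,-2,2,2]
  R2 -= 0·R0 → [0,4,-2,-4]
  R3 -= 1·R0 → [0,4,-8,-6]
  R2 -= -2·R1 → [0,0,2,0]
  R3 -= -2·R1 → [0,0,-4,-2]
  R3 -= -2·R2 → [0,0,0,-2]

L=[[1,0,0,0],[2,1,0,0],[0,-2,1,0],[1,-2,-2,1]] U=[[2,-1,-2,0],[0,-2,2,2],[0,0,2,0],[0,0,0,-2]]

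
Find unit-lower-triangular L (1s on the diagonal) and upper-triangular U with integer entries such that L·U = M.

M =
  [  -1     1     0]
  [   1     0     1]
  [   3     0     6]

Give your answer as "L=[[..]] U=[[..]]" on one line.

L=[[1,0,0],[-1,1,0],[-3,3,1]] U=[[-1,1,0],[0,1,1],[0,0,3]]

  r1 -= -1·r0 → [0,1,1]
  r2 -= -3·r0 → [0,3,6]
  r2 -= 3·r1 → [0,0,3]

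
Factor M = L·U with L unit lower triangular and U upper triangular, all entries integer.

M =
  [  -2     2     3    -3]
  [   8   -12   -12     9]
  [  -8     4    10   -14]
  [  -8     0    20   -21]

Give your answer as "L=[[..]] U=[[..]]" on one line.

  row1 -= -4·row0 → [0,-4,0,-3]
  row2 -= 4·row0 → [0,-4,-2,-2]
  row3 -= 4·row0 → [0,-8,8,-9]
  row2 -= 1·row1 → [0,0,-2,1]
  row3 -= 2·row1 → [0,0,8,-3]
  row3 -= -4·row2 → [0,0,0,1]

L=[[1,0,0,0],[-4,1,0,0],[4,1,1,0],[4,2,-4,1]] U=[[-2,2,3,-3],[0,-4,0,-3],[0,0,-2,1],[0,0,0,1]]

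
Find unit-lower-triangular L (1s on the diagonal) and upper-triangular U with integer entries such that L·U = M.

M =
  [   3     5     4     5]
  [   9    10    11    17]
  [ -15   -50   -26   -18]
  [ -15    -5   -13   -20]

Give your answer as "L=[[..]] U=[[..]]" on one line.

  r1 -= 3·r0 → [0,-5,-1,2]
  r2 -= -5·r0 → [0,-25,-6,7]
  r3 -= -5·r0 → [0,20,7,5]
  r2 -= 5·r1 → [0,0,-1,-3]
  r3 -= -4·r1 → [0,0,3,13]
  r3 -= -3·r2 → [0,0,0,4]

L=[[1,0,0,0],[3,1,0,0],[-5,5,1,0],[-5,-4,-3,1]] U=[[3,5,4,5],[0,-5,-1,2],[0,0,-1,-3],[0,0,0,4]]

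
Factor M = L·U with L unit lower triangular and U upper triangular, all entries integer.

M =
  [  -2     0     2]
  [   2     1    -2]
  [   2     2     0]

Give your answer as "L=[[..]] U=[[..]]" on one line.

L=[[1,0,0],[-1,1,0],[-1,2,1]] U=[[-2,0,2],[0,1,0],[0,0,2]]

  r1 -= -1·r0 → [0,1,0]
  r2 -= -1·r0 → [0,2,2]
  r2 -= 2·r1 → [0,0,2]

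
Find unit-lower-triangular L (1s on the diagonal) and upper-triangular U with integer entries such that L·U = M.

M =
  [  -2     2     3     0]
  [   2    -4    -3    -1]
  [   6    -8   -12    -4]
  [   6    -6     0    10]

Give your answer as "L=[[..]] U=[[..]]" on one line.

  row1 -= -1·row0 → [0,-2,0,-1]
  row2 -= -3·row0 → [0,-2,-3,-4]
  row3 -= -3·row0 → [0,0,9,10]
  row2 -= 1·row1 → [0,0,-3,-3]
  row3 -= 0·row1 → [0,0,9,10]
  row3 -= -3·row2 → [0,0,0,1]

L=[[1,0,0,0],[-1,1,0,0],[-3,1,1,0],[-3,0,-3,1]] U=[[-2,2,3,0],[0,-2,0,-1],[0,0,-3,-3],[0,0,0,1]]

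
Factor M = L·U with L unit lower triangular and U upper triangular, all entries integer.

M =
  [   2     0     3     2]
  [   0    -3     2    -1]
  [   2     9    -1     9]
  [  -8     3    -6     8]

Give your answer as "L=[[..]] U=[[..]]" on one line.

L=[[1,0,0,0],[0,1,0,0],[1,-3,1,0],[-4,-1,4,1]] U=[[2,0,3,2],[0,-3,2,-1],[0,0,2,4],[0,0,0,-1]]

  R1 -= 0·R0 → [0,-3,2,-1]
  R2 -= 1·R0 → [0,9,-4,7]
  R3 -= -4·R0 → [0,3,6,16]
  R2 -= -3·R1 → [0,0,2,4]
  R3 -= -1·R1 → [0,0,8,15]
  R3 -= 4·R2 → [0,0,0,-1]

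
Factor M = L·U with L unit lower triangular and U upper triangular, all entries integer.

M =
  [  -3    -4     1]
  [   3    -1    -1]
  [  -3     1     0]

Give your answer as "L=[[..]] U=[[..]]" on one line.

  r1 -= -1·r0 → [0,-5,0]
  r2 -= 1·r0 → [0,5,-1]
  r2 -= -1·r1 → [0,0,-1]

L=[[1,0,0],[-1,1,0],[1,-1,1]] U=[[-3,-4,1],[0,-5,0],[0,0,-1]]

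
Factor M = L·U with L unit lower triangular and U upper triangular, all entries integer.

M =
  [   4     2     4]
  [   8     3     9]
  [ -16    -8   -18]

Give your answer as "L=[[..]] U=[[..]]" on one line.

  row1 -= 2·row0 → [0,-1,1]
  row2 -= -4·row0 → [0,0,-2]
  row2 -= 0·row1 → [0,0,-2]

L=[[1,0,0],[2,1,0],[-4,0,1]] U=[[4,2,4],[0,-1,1],[0,0,-2]]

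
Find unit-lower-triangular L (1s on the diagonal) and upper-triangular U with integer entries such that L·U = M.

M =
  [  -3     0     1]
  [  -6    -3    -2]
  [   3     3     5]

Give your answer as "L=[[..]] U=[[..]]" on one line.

L=[[1,0,0],[2,1,0],[-1,-1,1]] U=[[-3,0,1],[0,-3,-4],[0,0,2]]

  row1 -= 2·row0 → [0,-3,-4]
  row2 -= -1·row0 → [0,3,6]
  row2 -= -1·row1 → [0,0,2]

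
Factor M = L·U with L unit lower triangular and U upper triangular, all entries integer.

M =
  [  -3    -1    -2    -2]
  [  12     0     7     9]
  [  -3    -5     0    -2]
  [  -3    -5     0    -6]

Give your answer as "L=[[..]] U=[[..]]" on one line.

L=[[1,0,0,0],[-4,1,0,0],[1,1,1,0],[1,1,1,1]] U=[[-3,-1,-2,-2],[0,-4,-1,1],[0,0,3,-1],[0,0,0,-4]]

  r1 -= -4·r0 → [0,-4,-1,1]
  r2 -= 1·r0 → [0,-4,2,0]
  r3 -= 1·r0 → [0,-4,2,-4]
  r2 -= 1·r1 → [0,0,3,-1]
  r3 -= 1·r1 → [0,0,3,-5]
  r3 -= 1·r2 → [0,0,0,-4]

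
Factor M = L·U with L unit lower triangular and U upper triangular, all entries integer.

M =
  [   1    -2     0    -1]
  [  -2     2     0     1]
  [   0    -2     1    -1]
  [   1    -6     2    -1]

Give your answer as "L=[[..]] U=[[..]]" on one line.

L=[[1,0,0,0],[-2,1,0,0],[0,1,1,0],[1,2,2,1]] U=[[1,-2,0,-1],[0,-2,0,-1],[0,0,1,0],[0,0,0,2]]

  r1 -= -2·r0 → [0,-2,0,-1]
  r2 -= 0·r0 → [0,-2,1,-1]
  r3 -= 1·r0 → [0,-4,2,0]
  r2 -= 1·r1 → [0,0,1,0]
  r3 -= 2·r1 → [0,0,2,2]
  r3 -= 2·r2 → [0,0,0,2]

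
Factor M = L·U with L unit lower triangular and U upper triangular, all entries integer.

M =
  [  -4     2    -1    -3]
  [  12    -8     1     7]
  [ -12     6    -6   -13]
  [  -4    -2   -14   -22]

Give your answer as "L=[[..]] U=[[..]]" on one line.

  R1 -= -3·R0 → [0,-2,-2,-2]
  R2 -= 3·R0 → [0,0,-3,-4]
  R3 -= 1·R0 → [0,-4,-13,-19]
  R2 -= 0·R1 → [0,0,-3,-4]
  R3 -= 2·R1 → [0,0,-9,-15]
  R3 -= 3·R2 → [0,0,0,-3]

L=[[1,0,0,0],[-3,1,0,0],[3,0,1,0],[1,2,3,1]] U=[[-4,2,-1,-3],[0,-2,-2,-2],[0,0,-3,-4],[0,0,0,-3]]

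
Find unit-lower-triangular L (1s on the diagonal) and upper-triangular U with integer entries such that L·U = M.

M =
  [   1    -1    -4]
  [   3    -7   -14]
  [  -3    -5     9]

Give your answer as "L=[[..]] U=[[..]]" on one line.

L=[[1,0,0],[3,1,0],[-3,2,1]] U=[[1,-1,-4],[0,-4,-2],[0,0,1]]

  R1 -= 3·R0 → [0,-4,-2]
  R2 -= -3·R0 → [0,-8,-3]
  R2 -= 2·R1 → [0,0,1]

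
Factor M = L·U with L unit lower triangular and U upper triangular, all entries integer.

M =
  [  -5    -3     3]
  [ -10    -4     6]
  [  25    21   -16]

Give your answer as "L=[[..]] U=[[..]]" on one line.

L=[[1,0,0],[2,1,0],[-5,3,1]] U=[[-5,-3,3],[0,2,0],[0,0,-1]]

  row1 -= 2·row0 → [0,2,0]
  row2 -= -5·row0 → [0,6,-1]
  row2 -= 3·row1 → [0,0,-1]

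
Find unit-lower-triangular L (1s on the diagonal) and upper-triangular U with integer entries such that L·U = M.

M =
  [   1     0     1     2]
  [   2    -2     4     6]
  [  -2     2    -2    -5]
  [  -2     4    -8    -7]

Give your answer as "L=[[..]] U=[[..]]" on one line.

L=[[1,0,0,0],[2,1,0,0],[-2,-1,1,0],[-2,-2,-1,1]] U=[[1,0,1,2],[0,-2,2,2],[0,0,2,1],[0,0,0,2]]

  row1 -= 2·row0 → [0,-2,2,2]
  row2 -= -2·row0 → [0,2,0,-1]
  row3 -= -2·row0 → [0,4,-6,-3]
  row2 -= -1·row1 → [0,0,2,1]
  row3 -= -2·row1 → [0,0,-2,1]
  row3 -= -1·row2 → [0,0,0,2]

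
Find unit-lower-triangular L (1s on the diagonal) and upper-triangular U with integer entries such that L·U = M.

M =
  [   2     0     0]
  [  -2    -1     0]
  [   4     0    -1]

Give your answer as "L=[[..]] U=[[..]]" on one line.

  row1 -= -1·row0 → [0,-1,0]
  row2 -= 2·row0 → [0,0,-1]
  row2 -= 0·row1 → [0,0,-1]

L=[[1,0,0],[-1,1,0],[2,0,1]] U=[[2,0,0],[0,-1,0],[0,0,-1]]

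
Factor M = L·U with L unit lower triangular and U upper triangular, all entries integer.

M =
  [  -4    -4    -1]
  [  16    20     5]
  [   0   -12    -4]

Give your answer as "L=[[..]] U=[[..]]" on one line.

  r1 -= -4·r0 → [0,4,1]
  r2 -= 0·r0 → [0,-12,-4]
  r2 -= -3·r1 → [0,0,-1]

L=[[1,0,0],[-4,1,0],[0,-3,1]] U=[[-4,-4,-1],[0,4,1],[0,0,-1]]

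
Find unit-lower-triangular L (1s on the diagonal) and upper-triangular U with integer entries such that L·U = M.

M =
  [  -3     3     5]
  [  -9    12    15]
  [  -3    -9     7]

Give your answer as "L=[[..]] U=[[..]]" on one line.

L=[[1,0,0],[3,1,0],[1,-4,1]] U=[[-3,3,5],[0,3,0],[0,0,2]]

  R1 -= 3·R0 → [0,3,0]
  R2 -= 1·R0 → [0,-12,2]
  R2 -= -4·R1 → [0,0,2]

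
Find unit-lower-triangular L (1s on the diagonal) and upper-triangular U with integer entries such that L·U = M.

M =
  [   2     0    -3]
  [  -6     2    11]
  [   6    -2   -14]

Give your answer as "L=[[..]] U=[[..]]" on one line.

L=[[1,0,0],[-3,1,0],[3,-1,1]] U=[[2,0,-3],[0,2,2],[0,0,-3]]

  r1 -= -3·r0 → [0,2,2]
  r2 -= 3·r0 → [0,-2,-5]
  r2 -= -1·r1 → [0,0,-3]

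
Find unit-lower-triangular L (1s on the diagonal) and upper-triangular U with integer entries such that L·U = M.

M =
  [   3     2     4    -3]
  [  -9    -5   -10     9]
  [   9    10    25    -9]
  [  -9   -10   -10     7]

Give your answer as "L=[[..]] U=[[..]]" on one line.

L=[[1,0,0,0],[-3,1,0,0],[3,4,1,0],[-3,-4,2,1]] U=[[3,2,4,-3],[0,1,2,0],[0,0,5,0],[0,0,0,-2]]

  R1 -= -3·R0 → [0,1,2,0]
  R2 -= 3·R0 → [0,4,13,0]
  R3 -= -3·R0 → [0,-4,2,-2]
  R2 -= 4·R1 → [0,0,5,0]
  R3 -= -4·R1 → [0,0,10,-2]
  R3 -= 2·R2 → [0,0,0,-2]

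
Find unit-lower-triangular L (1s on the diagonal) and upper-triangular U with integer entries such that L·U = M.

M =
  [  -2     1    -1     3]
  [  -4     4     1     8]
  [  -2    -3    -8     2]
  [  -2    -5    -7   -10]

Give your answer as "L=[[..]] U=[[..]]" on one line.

  R1 -= 2·R0 → [0,2,3,2]
  R2 -= 1·R0 → [0,-4,-7,-1]
  R3 -= 1·R0 → [0,-6,-6,-13]
  R2 -= -2·R1 → [0,0,-1,3]
  R3 -= -3·R1 → [0,0,3,-7]
  R3 -= -3·R2 → [0,0,0,2]

L=[[1,0,0,0],[2,1,0,0],[1,-2,1,0],[1,-3,-3,1]] U=[[-2,1,-1,3],[0,2,3,2],[0,0,-1,3],[0,0,0,2]]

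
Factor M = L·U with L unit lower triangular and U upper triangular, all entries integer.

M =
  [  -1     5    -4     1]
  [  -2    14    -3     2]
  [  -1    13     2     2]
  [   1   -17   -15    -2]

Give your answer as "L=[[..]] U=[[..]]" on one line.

  r1 -= 2·r0 → [0,4,5,0]
  r2 -= 1·r0 → [0,8,6,1]
  r3 -= -1·r0 → [0,-12,-19,-1]
  r2 -= 2·r1 → [0,0,-4,1]
  r3 -= -3·r1 → [0,0,-4,-1]
  r3 -= 1·r2 → [0,0,0,-2]

L=[[1,0,0,0],[2,1,0,0],[1,2,1,0],[-1,-3,1,1]] U=[[-1,5,-4,1],[0,4,5,0],[0,0,-4,1],[0,0,0,-2]]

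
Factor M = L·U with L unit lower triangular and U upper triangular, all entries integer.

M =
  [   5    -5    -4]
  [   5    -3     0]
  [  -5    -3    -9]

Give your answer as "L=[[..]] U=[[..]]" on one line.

L=[[1,0,0],[1,1,0],[-1,-4,1]] U=[[5,-5,-4],[0,2,4],[0,0,3]]

  R1 -= 1·R0 → [0,2,4]
  R2 -= -1·R0 → [0,-8,-13]
  R2 -= -4·R1 → [0,0,3]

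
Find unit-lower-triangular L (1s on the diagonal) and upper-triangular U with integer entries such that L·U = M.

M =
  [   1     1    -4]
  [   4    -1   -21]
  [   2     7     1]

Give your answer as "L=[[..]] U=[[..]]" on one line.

  r1 -= 4·r0 → [0,-5,-5]
  r2 -= 2·r0 → [0,5,9]
  r2 -= -1·r1 → [0,0,4]

L=[[1,0,0],[4,1,0],[2,-1,1]] U=[[1,1,-4],[0,-5,-5],[0,0,4]]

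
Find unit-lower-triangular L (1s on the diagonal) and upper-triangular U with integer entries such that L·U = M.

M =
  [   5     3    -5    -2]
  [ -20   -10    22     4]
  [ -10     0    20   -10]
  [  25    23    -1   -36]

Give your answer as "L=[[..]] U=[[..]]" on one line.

  r1 -= -4·r0 → [0,2,2,-4]
  r2 -= -2·r0 → [0,6,10,-14]
  r3 -= 5·r0 → [0,8,24,-26]
  r2 -= 3·r1 → [0,0,4,-2]
  r3 -= 4·r1 → [0,0,16,-10]
  r3 -= 4·r2 → [0,0,0,-2]

L=[[1,0,0,0],[-4,1,0,0],[-2,3,1,0],[5,4,4,1]] U=[[5,3,-5,-2],[0,2,2,-4],[0,0,4,-2],[0,0,0,-2]]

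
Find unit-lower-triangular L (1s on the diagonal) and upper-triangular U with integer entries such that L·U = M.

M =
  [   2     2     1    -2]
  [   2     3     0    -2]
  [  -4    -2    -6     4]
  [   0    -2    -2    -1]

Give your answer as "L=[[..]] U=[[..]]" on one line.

  r1 -= 1·r0 → [0,1,-1,0]
  r2 -= -2·r0 → [0,2,-4,0]
  r3 -= 0·r0 → [0,-2,-2,-1]
  r2 -= 2·r1 → [0,0,-2,0]
  r3 -= -2·r1 → [0,0,-4,-1]
  r3 -= 2·r2 → [0,0,0,-1]

L=[[1,0,0,0],[1,1,0,0],[-2,2,1,0],[0,-2,2,1]] U=[[2,2,1,-2],[0,1,-1,0],[0,0,-2,0],[0,0,0,-1]]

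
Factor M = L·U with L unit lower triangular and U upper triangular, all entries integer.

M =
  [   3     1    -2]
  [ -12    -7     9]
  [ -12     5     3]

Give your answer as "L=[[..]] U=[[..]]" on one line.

L=[[1,0,0],[-4,1,0],[-4,-3,1]] U=[[3,1,-2],[0,-3,1],[0,0,-2]]

  r1 -= -4·r0 → [0,-3,1]
  r2 -= -4·r0 → [0,9,-5]
  r2 -= -3·r1 → [0,0,-2]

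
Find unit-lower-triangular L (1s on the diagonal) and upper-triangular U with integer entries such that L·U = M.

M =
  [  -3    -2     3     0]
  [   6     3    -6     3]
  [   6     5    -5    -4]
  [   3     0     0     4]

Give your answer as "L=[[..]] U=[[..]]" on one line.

L=[[1,0,0,0],[-2,1,0,0],[-2,-1,1,0],[-1,2,3,1]] U=[[-3,-2,3,0],[0,-1,0,3],[0,0,1,-1],[0,0,0,1]]

  R1 -= -2·R0 → [0,-1,0,3]
  R2 -= -2·R0 → [0,1,1,-4]
  R3 -= -1·R0 → [0,-2,3,4]
  R2 -= -1·R1 → [0,0,1,-1]
  R3 -= 2·R1 → [0,0,3,-2]
  R3 -= 3·R2 → [0,0,0,1]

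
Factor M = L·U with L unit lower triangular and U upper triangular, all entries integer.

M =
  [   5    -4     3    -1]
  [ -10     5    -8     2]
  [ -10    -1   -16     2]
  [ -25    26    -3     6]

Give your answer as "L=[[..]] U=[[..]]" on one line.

L=[[1,0,0,0],[-2,1,0,0],[-2,3,1,0],[-5,-2,-2,1]] U=[[5,-4,3,-1],[0,-3,-2,0],[0,0,-4,0],[0,0,0,1]]

  row1 -= -2·row0 → [0,-3,-2,0]
  row2 -= -2·row0 → [0,-9,-10,0]
  row3 -= -5·row0 → [0,6,12,1]
  row2 -= 3·row1 → [0,0,-4,0]
  row3 -= -2·row1 → [0,0,8,1]
  row3 -= -2·row2 → [0,0,0,1]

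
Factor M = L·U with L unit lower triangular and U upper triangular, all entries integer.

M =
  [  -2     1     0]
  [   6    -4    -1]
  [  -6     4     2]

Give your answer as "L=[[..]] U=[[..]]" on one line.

  row1 -= -3·row0 → [0,-1,-1]
  row2 -= 3·row0 → [0,1,2]
  row2 -= -1·row1 → [0,0,1]

L=[[1,0,0],[-3,1,0],[3,-1,1]] U=[[-2,1,0],[0,-1,-1],[0,0,1]]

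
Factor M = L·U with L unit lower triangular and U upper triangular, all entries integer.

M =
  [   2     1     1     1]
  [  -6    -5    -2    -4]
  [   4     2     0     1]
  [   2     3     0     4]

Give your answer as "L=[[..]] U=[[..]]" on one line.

L=[[1,0,0,0],[-3,1,0,0],[2,0,1,0],[1,-1,0,1]] U=[[2,1,1,1],[0,-2,1,-1],[0,0,-2,-1],[0,0,0,2]]

  R1 -= -3·R0 → [0,-2,1,-1]
  R2 -= 2·R0 → [0,0,-2,-1]
  R3 -= 1·R0 → [0,2,-1,3]
  R2 -= 0·R1 → [0,0,-2,-1]
  R3 -= -1·R1 → [0,0,0,2]
  R3 -= 0·R2 → [0,0,0,2]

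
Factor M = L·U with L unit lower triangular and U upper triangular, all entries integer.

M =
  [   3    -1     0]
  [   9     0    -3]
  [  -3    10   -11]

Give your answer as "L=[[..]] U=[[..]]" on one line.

L=[[1,0,0],[3,1,0],[-1,3,1]] U=[[3,-1,0],[0,3,-3],[0,0,-2]]

  R1 -= 3·R0 → [0,3,-3]
  R2 -= -1·R0 → [0,9,-11]
  R2 -= 3·R1 → [0,0,-2]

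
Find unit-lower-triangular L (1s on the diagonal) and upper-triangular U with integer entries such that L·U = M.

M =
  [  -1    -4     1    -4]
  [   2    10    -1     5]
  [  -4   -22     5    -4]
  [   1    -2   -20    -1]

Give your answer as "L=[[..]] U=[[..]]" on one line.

  R1 -= -2·R0 → [0,2,1,-3]
  R2 -= 4·R0 → [0,-6,1,12]
  R3 -= -1·R0 → [0,-6,-19,-5]
  R2 -= -3·R1 → [0,0,4,3]
  R3 -= -3·R1 → [0,0,-16,-14]
  R3 -= -4·R2 → [0,0,0,-2]

L=[[1,0,0,0],[-2,1,0,0],[4,-3,1,0],[-1,-3,-4,1]] U=[[-1,-4,1,-4],[0,2,1,-3],[0,0,4,3],[0,0,0,-2]]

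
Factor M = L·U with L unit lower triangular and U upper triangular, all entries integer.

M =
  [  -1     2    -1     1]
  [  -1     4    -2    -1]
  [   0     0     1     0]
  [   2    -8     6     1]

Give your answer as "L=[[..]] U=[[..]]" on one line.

L=[[1,0,0,0],[1,1,0,0],[0,0,1,0],[-2,-2,2,1]] U=[[-1,2,-1,1],[0,2,-1,-2],[0,0,1,0],[0,0,0,-1]]

  row1 -= 1·row0 → [0,2,-1,-2]
  row2 -= 0·row0 → [0,0,1,0]
  row3 -= -2·row0 → [0,-4,4,3]
  row2 -= 0·row1 → [0,0,1,0]
  row3 -= -2·row1 → [0,0,2,-1]
  row3 -= 2·row2 → [0,0,0,-1]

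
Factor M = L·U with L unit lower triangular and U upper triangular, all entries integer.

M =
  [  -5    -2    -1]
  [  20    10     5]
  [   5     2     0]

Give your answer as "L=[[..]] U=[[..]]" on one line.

L=[[1,0,0],[-4,1,0],[-1,0,1]] U=[[-5,-2,-1],[0,2,1],[0,0,-1]]

  r1 -= -4·r0 → [0,2,1]
  r2 -= -1·r0 → [0,0,-1]
  r2 -= 0·r1 → [0,0,-1]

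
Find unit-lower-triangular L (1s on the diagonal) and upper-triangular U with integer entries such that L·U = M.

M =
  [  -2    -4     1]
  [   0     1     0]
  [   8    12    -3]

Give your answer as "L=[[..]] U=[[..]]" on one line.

  row1 -= 0·row0 → [0,1,0]
  row2 -= -4·row0 → [0,-4,1]
  row2 -= -4·row1 → [0,0,1]

L=[[1,0,0],[0,1,0],[-4,-4,1]] U=[[-2,-4,1],[0,1,0],[0,0,1]]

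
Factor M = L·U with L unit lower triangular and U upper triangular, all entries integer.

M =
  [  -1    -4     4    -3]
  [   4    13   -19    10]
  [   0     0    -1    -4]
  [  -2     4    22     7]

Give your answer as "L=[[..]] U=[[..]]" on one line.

L=[[1,0,0,0],[-4,1,0,0],[0,0,1,0],[2,-4,-2,1]] U=[[-1,-4,4,-3],[0,-3,-3,-2],[0,0,-1,-4],[0,0,0,-3]]

  R1 -= -4·R0 → [0,-3,-3,-2]
  R2 -= 0·R0 → [0,0,-1,-4]
  R3 -= 2·R0 → [0,12,14,13]
  R2 -= 0·R1 → [0,0,-1,-4]
  R3 -= -4·R1 → [0,0,2,5]
  R3 -= -2·R2 → [0,0,0,-3]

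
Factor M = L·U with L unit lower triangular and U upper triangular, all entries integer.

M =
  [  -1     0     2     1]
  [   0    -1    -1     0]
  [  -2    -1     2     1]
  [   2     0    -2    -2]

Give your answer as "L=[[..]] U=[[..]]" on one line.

  row1 -= 0·row0 → [0,-1,-1,0]
  row2 -= 2·row0 → [0,-1,-2,-1]
  row3 -= -2·row0 → [0,0,2,0]
  row2 -= 1·row1 → [0,0,-1,-1]
  row3 -= 0·row1 → [0,0,2,0]
  row3 -= -2·row2 → [0,0,0,-2]

L=[[1,0,0,0],[0,1,0,0],[2,1,1,0],[-2,0,-2,1]] U=[[-1,0,2,1],[0,-1,-1,0],[0,0,-1,-1],[0,0,0,-2]]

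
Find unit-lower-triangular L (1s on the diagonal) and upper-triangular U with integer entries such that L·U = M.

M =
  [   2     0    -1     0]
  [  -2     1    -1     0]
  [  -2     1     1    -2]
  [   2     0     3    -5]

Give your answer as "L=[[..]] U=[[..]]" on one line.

  row1 -= -1·row0 → [0,1,-2,0]
  row2 -= -1·row0 → [0,1,0,-2]
  row3 -= 1·row0 → [0,0,4,-5]
  row2 -= 1·row1 → [0,0,2,-2]
  row3 -= 0·row1 → [0,0,4,-5]
  row3 -= 2·row2 → [0,0,0,-1]

L=[[1,0,0,0],[-1,1,0,0],[-1,1,1,0],[1,0,2,1]] U=[[2,0,-1,0],[0,1,-2,0],[0,0,2,-2],[0,0,0,-1]]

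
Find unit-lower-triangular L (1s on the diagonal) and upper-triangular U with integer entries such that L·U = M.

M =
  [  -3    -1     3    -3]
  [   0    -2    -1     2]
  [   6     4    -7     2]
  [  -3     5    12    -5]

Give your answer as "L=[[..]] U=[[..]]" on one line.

  r1 -= 0·r0 → [0,-2,-1,2]
  r2 -= -2·r0 → [0,2,-1,-4]
  r3 -= 1·r0 → [0,6,9,-2]
  r2 -= -1·r1 → [0,0,-2,-2]
  r3 -= -3·r1 → [0,0,6,4]
  r3 -= -3·r2 → [0,0,0,-2]

L=[[1,0,0,0],[0,1,0,0],[-2,-1,1,0],[1,-3,-3,1]] U=[[-3,-1,3,-3],[0,-2,-1,2],[0,0,-2,-2],[0,0,0,-2]]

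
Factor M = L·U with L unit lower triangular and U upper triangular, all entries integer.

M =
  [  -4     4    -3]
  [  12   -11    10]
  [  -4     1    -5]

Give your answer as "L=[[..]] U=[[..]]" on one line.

L=[[1,0,0],[-3,1,0],[1,-3,1]] U=[[-4,4,-3],[0,1,1],[0,0,1]]

  row1 -= -3·row0 → [0,1,1]
  row2 -= 1·row0 → [0,-3,-2]
  row2 -= -3·row1 → [0,0,1]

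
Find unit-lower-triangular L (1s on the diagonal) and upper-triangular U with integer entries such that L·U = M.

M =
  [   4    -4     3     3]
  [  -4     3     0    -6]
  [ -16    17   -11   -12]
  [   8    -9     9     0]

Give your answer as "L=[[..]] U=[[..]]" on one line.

L=[[1,0,0,0],[-1,1,0,0],[-4,-1,1,0],[2,1,0,1]] U=[[4,-4,3,3],[0,-1,3,-3],[0,0,4,-3],[0,0,0,-3]]

  R1 -= -1·R0 → [0,-1,3,-3]
  R2 -= -4·R0 → [0,1,1,0]
  R3 -= 2·R0 → [0,-1,3,-6]
  R2 -= -1·R1 → [0,0,4,-3]
  R3 -= 1·R1 → [0,0,0,-3]
  R3 -= 0·R2 → [0,0,0,-3]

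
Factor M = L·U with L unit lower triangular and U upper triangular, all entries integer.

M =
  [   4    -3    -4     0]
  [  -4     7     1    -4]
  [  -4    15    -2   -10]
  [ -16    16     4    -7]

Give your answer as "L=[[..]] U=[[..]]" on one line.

L=[[1,0,0,0],[-1,1,0,0],[-1,3,1,0],[-4,1,-3,1]] U=[[4,-3,-4,0],[0,4,-3,-4],[0,0,3,2],[0,0,0,3]]

  row1 -= -1·row0 → [0,4,-3,-4]
  row2 -= -1·row0 → [0,12,-6,-10]
  row3 -= -4·row0 → [0,4,-12,-7]
  row2 -= 3·row1 → [0,0,3,2]
  row3 -= 1·row1 → [0,0,-9,-3]
  row3 -= -3·row2 → [0,0,0,3]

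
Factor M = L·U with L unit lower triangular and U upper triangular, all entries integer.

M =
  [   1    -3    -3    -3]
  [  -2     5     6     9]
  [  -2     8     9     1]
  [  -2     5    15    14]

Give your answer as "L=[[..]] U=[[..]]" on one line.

L=[[1,0,0,0],[-2,1,0,0],[-2,-2,1,0],[-2,1,3,1]] U=[[1,-3,-3,-3],[0,-1,0,3],[0,0,3,1],[0,0,0,2]]

  R1 -= -2·R0 → [0,-1,0,3]
  R2 -= -2·R0 → [0,2,3,-5]
  R3 -= -2·R0 → [0,-1,9,8]
  R2 -= -2·R1 → [0,0,3,1]
  R3 -= 1·R1 → [0,0,9,5]
  R3 -= 3·R2 → [0,0,0,2]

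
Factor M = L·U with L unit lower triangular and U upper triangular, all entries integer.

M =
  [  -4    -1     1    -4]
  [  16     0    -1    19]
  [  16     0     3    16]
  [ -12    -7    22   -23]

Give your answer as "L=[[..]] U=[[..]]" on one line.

L=[[1,0,0,0],[-4,1,0,0],[-4,1,1,0],[3,1,4,1]] U=[[-4,-1,1,-4],[0,-4,3,3],[0,0,4,-3],[0,0,0,-2]]

  row1 -= -4·row0 → [0,-4,3,3]
  row2 -= -4·row0 → [0,-4,7,0]
  row3 -= 3·row0 → [0,-4,19,-11]
  row2 -= 1·row1 → [0,0,4,-3]
  row3 -= 1·row1 → [0,0,16,-14]
  row3 -= 4·row2 → [0,0,0,-2]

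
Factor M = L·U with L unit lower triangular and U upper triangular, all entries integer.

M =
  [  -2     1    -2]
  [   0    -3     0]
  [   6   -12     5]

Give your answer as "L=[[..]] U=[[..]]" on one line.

L=[[1,0,0],[0,1,0],[-3,3,1]] U=[[-2,1,-2],[0,-3,0],[0,0,-1]]

  r1 -= 0·r0 → [0,-3,0]
  r2 -= -3·r0 → [0,-9,-1]
  r2 -= 3·r1 → [0,0,-1]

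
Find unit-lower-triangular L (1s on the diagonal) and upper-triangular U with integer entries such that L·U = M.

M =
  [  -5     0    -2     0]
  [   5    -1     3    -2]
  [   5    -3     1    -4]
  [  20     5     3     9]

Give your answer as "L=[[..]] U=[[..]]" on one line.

  row1 -= -1·row0 → [0,-1,1,-2]
  row2 -= -1·row0 → [0,-3,-1,-4]
  row3 -= -4·row0 → [0,5,-5,9]
  row2 -= 3·row1 → [0,0,-4,2]
  row3 -= -5·row1 → [0,0,0,-1]
  row3 -= 0·row2 → [0,0,0,-1]

L=[[1,0,0,0],[-1,1,0,0],[-1,3,1,0],[-4,-5,0,1]] U=[[-5,0,-2,0],[0,-1,1,-2],[0,0,-4,2],[0,0,0,-1]]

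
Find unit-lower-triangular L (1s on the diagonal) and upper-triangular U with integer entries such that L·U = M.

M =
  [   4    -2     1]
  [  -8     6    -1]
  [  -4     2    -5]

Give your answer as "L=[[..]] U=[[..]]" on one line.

  R1 -= -2·R0 → [0,2,1]
  R2 -= -1·R0 → [0,0,-4]
  R2 -= 0·R1 → [0,0,-4]

L=[[1,0,0],[-2,1,0],[-1,0,1]] U=[[4,-2,1],[0,2,1],[0,0,-4]]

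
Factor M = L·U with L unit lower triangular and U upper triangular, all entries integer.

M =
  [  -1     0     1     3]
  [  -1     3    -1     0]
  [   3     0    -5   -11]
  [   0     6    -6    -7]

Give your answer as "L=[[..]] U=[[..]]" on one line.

  R1 -= 1·R0 → [0,3,-2,-3]
  R2 -= -3·R0 → [0,0,-2,-2]
  R3 -= 0·R0 → [0,6,-6,-7]
  R2 -= 0·R1 → [0,0,-2,-2]
  R3 -= 2·R1 → [0,0,-2,-1]
  R3 -= 1·R2 → [0,0,0,1]

L=[[1,0,0,0],[1,1,0,0],[-3,0,1,0],[0,2,1,1]] U=[[-1,0,1,3],[0,3,-2,-3],[0,0,-2,-2],[0,0,0,1]]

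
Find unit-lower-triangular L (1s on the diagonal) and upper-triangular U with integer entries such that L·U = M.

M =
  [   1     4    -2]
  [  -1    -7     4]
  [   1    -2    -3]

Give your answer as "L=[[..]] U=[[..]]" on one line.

L=[[1,0,0],[-1,1,0],[1,2,1]] U=[[1,4,-2],[0,-3,2],[0,0,-5]]

  r1 -= -1·r0 → [0,-3,2]
  r2 -= 1·r0 → [0,-6,-1]
  r2 -= 2·r1 → [0,0,-5]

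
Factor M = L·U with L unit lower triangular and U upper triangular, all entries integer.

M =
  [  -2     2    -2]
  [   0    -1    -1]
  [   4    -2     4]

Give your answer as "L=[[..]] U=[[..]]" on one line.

L=[[1,0,0],[0,1,0],[-2,-2,1]] U=[[-2,2,-2],[0,-1,-1],[0,0,-2]]

  R1 -= 0·R0 → [0,-1,-1]
  R2 -= -2·R0 → [0,2,0]
  R2 -= -2·R1 → [0,0,-2]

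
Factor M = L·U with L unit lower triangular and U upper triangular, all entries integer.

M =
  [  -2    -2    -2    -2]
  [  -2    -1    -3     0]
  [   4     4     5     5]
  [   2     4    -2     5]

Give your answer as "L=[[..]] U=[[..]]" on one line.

L=[[1,0,0,0],[1,1,0,0],[-2,0,1,0],[-1,2,-2,1]] U=[[-2,-2,-2,-2],[0,1,-1,2],[0,0,1,1],[0,0,0,1]]

  R1 -= 1·R0 → [0,1,-1,2]
  R2 -= -2·R0 → [0,0,1,1]
  R3 -= -1·R0 → [0,2,-4,3]
  R2 -= 0·R1 → [0,0,1,1]
  R3 -= 2·R1 → [0,0,-2,-1]
  R3 -= -2·R2 → [0,0,0,1]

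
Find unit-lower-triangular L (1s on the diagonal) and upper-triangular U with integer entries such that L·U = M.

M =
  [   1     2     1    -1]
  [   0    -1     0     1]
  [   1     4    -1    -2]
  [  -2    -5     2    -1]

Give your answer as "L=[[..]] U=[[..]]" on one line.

  r1 -= 0·r0 → [0,-1,0,1]
  r2 -= 1·r0 → [0,2,-2,-1]
  r3 -= -2·r0 → [0,-1,4,-3]
  r2 -= -2·r1 → [0,0,-2,1]
  r3 -= 1·r1 → [0,0,4,-4]
  r3 -= -2·r2 → [0,0,0,-2]

L=[[1,0,0,0],[0,1,0,0],[1,-2,1,0],[-2,1,-2,1]] U=[[1,2,1,-1],[0,-1,0,1],[0,0,-2,1],[0,0,0,-2]]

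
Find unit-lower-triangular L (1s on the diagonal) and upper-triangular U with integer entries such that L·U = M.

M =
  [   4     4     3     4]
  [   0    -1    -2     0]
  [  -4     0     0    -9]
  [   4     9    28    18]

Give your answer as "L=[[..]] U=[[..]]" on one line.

L=[[1,0,0,0],[0,1,0,0],[-1,-4,1,0],[1,-5,-3,1]] U=[[4,4,3,4],[0,-1,-2,0],[0,0,-5,-5],[0,0,0,-1]]

  R1 -= 0·R0 → [0,-1,-2,0]
  R2 -= -1·R0 → [0,4,3,-5]
  R3 -= 1·R0 → [0,5,25,14]
  R2 -= -4·R1 → [0,0,-5,-5]
  R3 -= -5·R1 → [0,0,15,14]
  R3 -= -3·R2 → [0,0,0,-1]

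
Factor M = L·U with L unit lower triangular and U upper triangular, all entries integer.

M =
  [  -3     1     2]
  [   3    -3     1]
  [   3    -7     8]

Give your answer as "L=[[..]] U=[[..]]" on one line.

  R1 -= -1·R0 → [0,-2,3]
  R2 -= -1·R0 → [0,-6,10]
  R2 -= 3·R1 → [0,0,1]

L=[[1,0,0],[-1,1,0],[-1,3,1]] U=[[-3,1,2],[0,-2,3],[0,0,1]]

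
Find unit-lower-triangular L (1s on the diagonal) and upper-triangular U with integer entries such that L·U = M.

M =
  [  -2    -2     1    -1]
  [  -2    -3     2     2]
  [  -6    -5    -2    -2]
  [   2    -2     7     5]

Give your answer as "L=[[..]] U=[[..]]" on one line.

L=[[1,0,0,0],[1,1,0,0],[3,-1,1,0],[-1,4,-1,1]] U=[[-2,-2,1,-1],[0,-1,1,3],[0,0,-4,4],[0,0,0,-4]]

  R1 -= 1·R0 → [0,-1,1,3]
  R2 -= 3·R0 → [0,1,-5,1]
  R3 -= -1·R0 → [0,-4,8,4]
  R2 -= -1·R1 → [0,0,-4,4]
  R3 -= 4·R1 → [0,0,4,-8]
  R3 -= -1·R2 → [0,0,0,-4]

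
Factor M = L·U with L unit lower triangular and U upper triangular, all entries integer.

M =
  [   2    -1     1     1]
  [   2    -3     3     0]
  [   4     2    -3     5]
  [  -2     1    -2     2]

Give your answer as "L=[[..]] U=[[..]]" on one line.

  row1 -= 1·row0 → [0,-2,2,-1]
  row2 -= 2·row0 → [0,4,-5,3]
  row3 -= -1·row0 → [0,0,-1,3]
  row2 -= -2·row1 → [0,0,-1,1]
  row3 -= 0·row1 → [0,0,-1,3]
  row3 -= 1·row2 → [0,0,0,2]

L=[[1,0,0,0],[1,1,0,0],[2,-2,1,0],[-1,0,1,1]] U=[[2,-1,1,1],[0,-2,2,-1],[0,0,-1,1],[0,0,0,2]]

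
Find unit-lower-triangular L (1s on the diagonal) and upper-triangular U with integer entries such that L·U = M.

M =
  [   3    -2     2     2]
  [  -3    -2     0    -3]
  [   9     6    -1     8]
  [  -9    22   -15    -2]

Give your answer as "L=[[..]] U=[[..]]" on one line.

L=[[1,0,0,0],[-1,1,0,0],[3,-3,1,0],[-3,-4,1,1]] U=[[3,-2,2,2],[0,-4,2,-1],[0,0,-1,-1],[0,0,0,1]]

  r1 -= -1·r0 → [0,-4,2,-1]
  r2 -= 3·r0 → [0,12,-7,2]
  r3 -= -3·r0 → [0,16,-9,4]
  r2 -= -3·r1 → [0,0,-1,-1]
  r3 -= -4·r1 → [0,0,-1,0]
  r3 -= 1·r2 → [0,0,0,1]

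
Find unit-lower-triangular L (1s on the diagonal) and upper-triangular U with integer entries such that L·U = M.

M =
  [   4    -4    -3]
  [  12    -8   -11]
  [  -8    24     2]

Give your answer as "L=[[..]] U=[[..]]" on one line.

L=[[1,0,0],[3,1,0],[-2,4,1]] U=[[4,-4,-3],[0,4,-2],[0,0,4]]

  R1 -= 3·R0 → [0,4,-2]
  R2 -= -2·R0 → [0,16,-4]
  R2 -= 4·R1 → [0,0,4]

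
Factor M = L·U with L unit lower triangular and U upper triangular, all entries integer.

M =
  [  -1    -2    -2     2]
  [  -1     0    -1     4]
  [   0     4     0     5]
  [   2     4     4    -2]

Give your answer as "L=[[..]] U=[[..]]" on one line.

  R1 -= 1·R0 → [0,2,1,2]
  R2 -= 0·R0 → [0,4,0,5]
  R3 -= -2·R0 → [0,0,0,2]
  R2 -= 2·R1 → [0,0,-2,1]
  R3 -= 0·R1 → [0,0,0,2]
  R3 -= 0·R2 → [0,0,0,2]

L=[[1,0,0,0],[1,1,0,0],[0,2,1,0],[-2,0,0,1]] U=[[-1,-2,-2,2],[0,2,1,2],[0,0,-2,1],[0,0,0,2]]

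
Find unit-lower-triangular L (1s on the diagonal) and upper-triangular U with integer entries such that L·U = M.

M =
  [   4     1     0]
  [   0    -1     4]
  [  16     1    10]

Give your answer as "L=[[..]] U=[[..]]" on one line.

  row1 -= 0·row0 → [0,-1,4]
  row2 -= 4·row0 → [0,-3,10]
  row2 -= 3·row1 → [0,0,-2]

L=[[1,0,0],[0,1,0],[4,3,1]] U=[[4,1,0],[0,-1,4],[0,0,-2]]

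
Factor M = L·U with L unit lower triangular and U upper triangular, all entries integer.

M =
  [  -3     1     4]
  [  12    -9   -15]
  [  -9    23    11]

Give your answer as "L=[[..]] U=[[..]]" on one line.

L=[[1,0,0],[-4,1,0],[3,-4,1]] U=[[-3,1,4],[0,-5,1],[0,0,3]]

  R1 -= -4·R0 → [0,-5,1]
  R2 -= 3·R0 → [0,20,-1]
  R2 -= -4·R1 → [0,0,3]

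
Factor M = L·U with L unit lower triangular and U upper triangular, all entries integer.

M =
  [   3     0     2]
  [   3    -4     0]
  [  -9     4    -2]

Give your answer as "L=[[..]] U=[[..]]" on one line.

  row1 -= 1·row0 → [0,-4,-2]
  row2 -= -3·row0 → [0,4,4]
  row2 -= -1·row1 → [0,0,2]

L=[[1,0,0],[1,1,0],[-3,-1,1]] U=[[3,0,2],[0,-4,-2],[0,0,2]]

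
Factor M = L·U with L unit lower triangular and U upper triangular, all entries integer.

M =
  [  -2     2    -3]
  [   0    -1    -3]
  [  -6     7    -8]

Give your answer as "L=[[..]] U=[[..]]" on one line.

L=[[1,0,0],[0,1,0],[3,-1,1]] U=[[-2,2,-3],[0,-1,-3],[0,0,-2]]

  row1 -= 0·row0 → [0,-1,-3]
  row2 -= 3·row0 → [0,1,1]
  row2 -= -1·row1 → [0,0,-2]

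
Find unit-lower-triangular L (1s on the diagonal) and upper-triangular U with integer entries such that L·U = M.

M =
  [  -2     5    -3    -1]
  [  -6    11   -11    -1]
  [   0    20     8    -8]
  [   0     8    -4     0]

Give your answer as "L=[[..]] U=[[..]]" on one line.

  R1 -= 3·R0 → [0,-4,-2,2]
  R2 -= 0·R0 → [0,20,8,-8]
  R3 -= 0·R0 → [0,8,-4,0]
  R2 -= -5·R1 → [0,0,-2,2]
  R3 -= -2·R1 → [0,0,-8,4]
  R3 -= 4·R2 → [0,0,0,-4]

L=[[1,0,0,0],[3,1,0,0],[0,-5,1,0],[0,-2,4,1]] U=[[-2,5,-3,-1],[0,-4,-2,2],[0,0,-2,2],[0,0,0,-4]]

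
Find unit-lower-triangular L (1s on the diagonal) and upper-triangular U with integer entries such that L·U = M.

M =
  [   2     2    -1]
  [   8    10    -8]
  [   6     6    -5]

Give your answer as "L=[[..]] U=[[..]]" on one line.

  R1 -= 4·R0 → [0,2,-4]
  R2 -= 3·R0 → [0,0,-2]
  R2 -= 0·R1 → [0,0,-2]

L=[[1,0,0],[4,1,0],[3,0,1]] U=[[2,2,-1],[0,2,-4],[0,0,-2]]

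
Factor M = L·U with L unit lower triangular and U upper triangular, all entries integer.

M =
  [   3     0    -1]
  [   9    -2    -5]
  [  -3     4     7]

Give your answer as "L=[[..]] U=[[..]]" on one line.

  row1 -= 3·row0 → [0,-2,-2]
  row2 -= -1·row0 → [0,4,6]
  row2 -= -2·row1 → [0,0,2]

L=[[1,0,0],[3,1,0],[-1,-2,1]] U=[[3,0,-1],[0,-2,-2],[0,0,2]]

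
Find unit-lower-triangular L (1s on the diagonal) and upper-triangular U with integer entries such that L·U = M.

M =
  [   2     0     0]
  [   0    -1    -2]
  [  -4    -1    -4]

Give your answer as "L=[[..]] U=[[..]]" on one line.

L=[[1,0,0],[0,1,0],[-2,1,1]] U=[[2,0,0],[0,-1,-2],[0,0,-2]]

  R1 -= 0·R0 → [0,-1,-2]
  R2 -= -2·R0 → [0,-1,-4]
  R2 -= 1·R1 → [0,0,-2]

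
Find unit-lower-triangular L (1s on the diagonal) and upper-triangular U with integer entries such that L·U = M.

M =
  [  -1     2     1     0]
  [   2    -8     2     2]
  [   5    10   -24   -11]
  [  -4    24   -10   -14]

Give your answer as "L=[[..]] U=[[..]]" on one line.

  R1 -= -2·R0 → [0,-4,4,2]
  R2 -= -5·R0 → [0,20,-19,-11]
  R3 -= 4·R0 → [0,16,-14,-14]
  R2 -= -5·R1 → [0,0,1,-1]
  R3 -= -4·R1 → [0,0,2,-6]
  R3 -= 2·R2 → [0,0,0,-4]

L=[[1,0,0,0],[-2,1,0,0],[-5,-5,1,0],[4,-4,2,1]] U=[[-1,2,1,0],[0,-4,4,2],[0,0,1,-1],[0,0,0,-4]]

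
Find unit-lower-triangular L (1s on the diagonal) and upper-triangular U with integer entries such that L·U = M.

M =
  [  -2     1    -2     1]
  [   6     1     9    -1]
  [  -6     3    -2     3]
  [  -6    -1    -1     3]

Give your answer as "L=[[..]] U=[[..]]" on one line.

L=[[1,0,0,0],[-3,1,0,0],[3,0,1,0],[3,-1,2,1]] U=[[-2,1,-2,1],[0,4,3,2],[0,0,4,0],[0,0,0,2]]

  r1 -= -3·r0 → [0,4,3,2]
  r2 -= 3·r0 → [0,0,4,0]
  r3 -= 3·r0 → [0,-4,5,0]
  r2 -= 0·r1 → [0,0,4,0]
  r3 -= -1·r1 → [0,0,8,2]
  r3 -= 2·r2 → [0,0,0,2]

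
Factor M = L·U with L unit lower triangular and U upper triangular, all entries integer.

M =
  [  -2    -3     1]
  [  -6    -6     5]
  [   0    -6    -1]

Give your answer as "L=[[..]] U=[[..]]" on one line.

  row1 -= 3·row0 → [0,3,2]
  row2 -= 0·row0 → [0,-6,-1]
  row2 -= -2·row1 → [0,0,3]

L=[[1,0,0],[3,1,0],[0,-2,1]] U=[[-2,-3,1],[0,3,2],[0,0,3]]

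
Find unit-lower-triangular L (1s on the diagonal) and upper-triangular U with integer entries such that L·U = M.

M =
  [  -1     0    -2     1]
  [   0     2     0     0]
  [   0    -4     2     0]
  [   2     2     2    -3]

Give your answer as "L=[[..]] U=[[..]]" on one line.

  r1 -= 0·r0 → [0,2,0,0]
  r2 -= 0·r0 → [0,-4,2,0]
  r3 -= -2·r0 → [0,2,-2,-1]
  r2 -= -2·r1 → [0,0,2,0]
  r3 -= 1·r1 → [0,0,-2,-1]
  r3 -= -1·r2 → [0,0,0,-1]

L=[[1,0,0,0],[0,1,0,0],[0,-2,1,0],[-2,1,-1,1]] U=[[-1,0,-2,1],[0,2,0,0],[0,0,2,0],[0,0,0,-1]]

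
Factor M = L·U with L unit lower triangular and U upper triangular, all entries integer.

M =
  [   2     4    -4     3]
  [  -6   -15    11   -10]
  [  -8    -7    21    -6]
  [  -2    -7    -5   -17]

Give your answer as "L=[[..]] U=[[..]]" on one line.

L=[[1,0,0,0],[-3,1,0,0],[-4,-3,1,0],[-1,1,-4,1]] U=[[2,4,-4,3],[0,-3,-1,-1],[0,0,2,3],[0,0,0,-1]]

  R1 -= -3·R0 → [0,-3,-1,-1]
  R2 -= -4·R0 → [0,9,5,6]
  R3 -= -1·R0 → [0,-3,-9,-14]
  R2 -= -3·R1 → [0,0,2,3]
  R3 -= 1·R1 → [0,0,-8,-13]
  R3 -= -4·R2 → [0,0,0,-1]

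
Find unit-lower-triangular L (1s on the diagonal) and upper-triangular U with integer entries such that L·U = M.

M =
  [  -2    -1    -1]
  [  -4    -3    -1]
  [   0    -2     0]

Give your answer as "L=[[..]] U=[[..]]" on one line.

L=[[1,0,0],[2,1,0],[0,2,1]] U=[[-2,-1,-1],[0,-1,1],[0,0,-2]]

  r1 -= 2·r0 → [0,-1,1]
  r2 -= 0·r0 → [0,-2,0]
  r2 -= 2·r1 → [0,0,-2]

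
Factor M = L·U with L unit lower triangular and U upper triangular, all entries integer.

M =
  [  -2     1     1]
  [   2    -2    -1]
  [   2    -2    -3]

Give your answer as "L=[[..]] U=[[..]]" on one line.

L=[[1,0,0],[-1,1,0],[-1,1,1]] U=[[-2,1,1],[0,-1,0],[0,0,-2]]

  r1 -= -1·r0 → [0,-1,0]
  r2 -= -1·r0 → [0,-1,-2]
  r2 -= 1·r1 → [0,0,-2]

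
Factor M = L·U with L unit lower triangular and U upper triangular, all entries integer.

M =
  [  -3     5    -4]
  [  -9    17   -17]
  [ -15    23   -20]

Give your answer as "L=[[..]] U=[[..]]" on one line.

  R1 -= 3·R0 → [0,2,-5]
  R2 -= 5·R0 → [0,-2,0]
  R2 -= -1·R1 → [0,0,-5]

L=[[1,0,0],[3,1,0],[5,-1,1]] U=[[-3,5,-4],[0,2,-5],[0,0,-5]]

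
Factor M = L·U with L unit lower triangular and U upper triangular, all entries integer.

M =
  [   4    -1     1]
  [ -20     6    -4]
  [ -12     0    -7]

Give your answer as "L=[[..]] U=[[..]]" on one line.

L=[[1,0,0],[-5,1,0],[-3,-3,1]] U=[[4,-1,1],[0,1,1],[0,0,-1]]

  r1 -= -5·r0 → [0,1,1]
  r2 -= -3·r0 → [0,-3,-4]
  r2 -= -3·r1 → [0,0,-1]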